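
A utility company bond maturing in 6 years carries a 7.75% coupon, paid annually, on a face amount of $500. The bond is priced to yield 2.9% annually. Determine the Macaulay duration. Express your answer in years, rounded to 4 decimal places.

5.1388 years

Periodic yield y = 0.029. Discount each cash flow and weight by its year:
  t   CF        PV=CF/(1+0.029)^t    t·PV
  1        38.75        37.6579        37.6579
  2        38.75        36.5966        73.1932
  3        38.75        35.5652       106.6957
  4        38.75        34.5629       138.2516
  5        38.75        33.5888       167.9441
  6       538.75       453.8319     2,722.9915
  Σ                    631.8034     3,246.7341
Price P = Σ PV = 631.8034.
Macaulay duration = Σ(t·PV) / P = 3,246.7341 / 631.8034 = 5.13884 years.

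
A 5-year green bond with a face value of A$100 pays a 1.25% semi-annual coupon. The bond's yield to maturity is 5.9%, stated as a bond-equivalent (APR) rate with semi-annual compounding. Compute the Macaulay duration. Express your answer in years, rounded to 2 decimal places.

Periodic yield y = 0.0295. Discount each cash flow and weight by its period:
  t   CF        PV=CF/(1+0.0295)^t    t·PV
  1        0.625         0.6071         0.6071
  2        0.625         0.5897         1.1794
  3        0.625         0.5728         1.7184
  4        0.625         0.5564         2.2255
  5        0.625         0.5404         2.7022
  6        0.625         0.5250         3.1497
  7        0.625         0.5099         3.5694
  8        0.625         0.4953         3.9624
  9        0.625         0.4811         4.3300
  10     100.625        75.2389       752.3889
  Σ                     80.1166       775.8330
Price P = Σ PV = 80.1166.
Macaulay duration = Σ(t·PV) / P = 775.8330 / 80.1166 = 9.68380 half-year periods.
In years: 9.68380 / 2 = 4.84190 years.

4.84 years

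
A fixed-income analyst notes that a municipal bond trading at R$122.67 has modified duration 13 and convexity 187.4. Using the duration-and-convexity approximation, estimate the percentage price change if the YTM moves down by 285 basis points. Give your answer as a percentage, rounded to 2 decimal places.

Duration effect: -D_mod·Δy = -13 × (-0.0285) = +0.370500
Convexity effect: ½·C·(Δy)² = 0.5 × 187.4 × (-0.0285)² = +0.076107825
ΔP/P ≈ +0.370500 + 0.076107825 = +0.446607825
= +44.6607825%.

+44.66%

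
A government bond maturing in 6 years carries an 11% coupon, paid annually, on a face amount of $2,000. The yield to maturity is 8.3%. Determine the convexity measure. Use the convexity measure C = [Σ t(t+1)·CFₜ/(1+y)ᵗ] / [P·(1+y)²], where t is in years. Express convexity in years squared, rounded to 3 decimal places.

26.186

With y = 0.083:
  t   CF        PV=CF/(1+0.083)^t    t·PV        t(t+1)·PV
  1       220.00       203.1394       203.1394         406.2789
  2       220.00       187.5710       375.1421       1,125.4262
  3       220.00       173.1958       519.5873       2,078.3494
  4       220.00       159.9222       639.6889       3,198.4447
  5       220.00       147.6660       738.3298       4,429.9788
  6     2,220.00     1,375.8853     8,255.3119      57,787.1831
  Σ                  2,247.3798    10,731.1995      69,025.6611
P = 2,247.3798.
Convexity = Σ t(t+1)·PV / [P·(1+y)²] = 69,025.6611 / (2,247.3798 × 1.172889) = 26.18648.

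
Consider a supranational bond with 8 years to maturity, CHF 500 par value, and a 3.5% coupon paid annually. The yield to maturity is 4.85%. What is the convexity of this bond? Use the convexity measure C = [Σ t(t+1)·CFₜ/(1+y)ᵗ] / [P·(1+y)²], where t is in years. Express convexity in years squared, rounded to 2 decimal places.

55.40

With y = 0.0485:
  t   CF        PV=CF/(1+0.0485)^t    t·PV        t(t+1)·PV
  1        17.50        16.6905        16.6905          33.3810
  2        17.50        15.9185        31.8369          95.5108
  3        17.50        15.1821        45.5464         182.1856
  4        17.50        14.4799        57.9194         289.5972
  5        17.50        13.8101        69.0503         414.3021
  6        17.50        13.1713        79.0276         553.1931
  7        17.50        12.5620        87.9340         703.4723
  8       517.50       354.2932     2,834.3460      25,509.1139
  Σ                    456.1076     3,222.3512      27,780.7559
P = 456.1076.
Convexity = Σ t(t+1)·PV / [P·(1+y)²] = 27,780.7559 / (456.1076 × 1.099352) = 55.40385.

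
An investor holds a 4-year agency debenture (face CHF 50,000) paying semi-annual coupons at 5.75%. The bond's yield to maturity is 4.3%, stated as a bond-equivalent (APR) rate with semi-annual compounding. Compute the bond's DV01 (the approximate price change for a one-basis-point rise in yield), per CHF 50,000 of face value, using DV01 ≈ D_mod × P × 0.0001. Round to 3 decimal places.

CHF 18.763

Periodic yield y = 0.0215.
  t   CF        PV=CF/(1+0.0215)^t    t·PV
  1     1,437.50     1,407.2442     1,407.2442
  2     1,437.50     1,377.6253     2,755.2506
  3     1,437.50     1,348.6298     4,045.8893
  4     1,437.50     1,320.2445     5,280.9780
  5     1,437.50     1,292.4567     6,462.2834
  6     1,437.50     1,265.2537     7,591.5224
  7     1,437.50     1,238.6233     8,670.3633
  8    51,437.50    43,388.3250   347,106.6002
  Σ                 52,638.4026   383,320.1315
P = 52,638.4026; D_Mac = 7.28214 half-year periods = 3.64107 yrs; D_mod = 3.56443 yrs.
DV01 ≈ 3.56443 × 52,638.4026 × 0.0001 = 18.762610.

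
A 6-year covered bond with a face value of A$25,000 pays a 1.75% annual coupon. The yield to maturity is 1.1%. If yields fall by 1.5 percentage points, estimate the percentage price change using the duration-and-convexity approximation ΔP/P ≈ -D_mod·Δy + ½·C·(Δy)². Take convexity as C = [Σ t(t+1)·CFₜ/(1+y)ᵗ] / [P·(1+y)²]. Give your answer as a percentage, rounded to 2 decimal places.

+8.97%

With y = 0.011:
  t   CF        PV=CF/(1+0.011)^t    t·PV        t(t+1)·PV
  1       437.50       432.7399       432.7399         865.4797
  2       437.50       428.0315       856.0630       2,568.1891
  3       437.50       423.3744     1,270.1232       5,080.4928
  4       437.50       418.7679     1,675.0718       8,375.3590
  5       437.50       414.2116     2,071.0581      12,426.3486
  6    25,437.50    23,821.4116   142,928.4696   1,000,499.2869
  Σ                 25,938.5369   149,233.5255   1,029,815.1561
P = 25,938.5369; D_Mac = 5.75335 yrs; D_mod = 5.69075 yrs; C = 38.84289.
Duration effect: -5.69075 × (-0.015) = +0.085361
Convexity effect: 0.5 × 38.84289 × (-0.015)² = +0.0043698
ΔP/P ≈ +0.085361 + 0.0043698 = +0.089731 = +8.9731%.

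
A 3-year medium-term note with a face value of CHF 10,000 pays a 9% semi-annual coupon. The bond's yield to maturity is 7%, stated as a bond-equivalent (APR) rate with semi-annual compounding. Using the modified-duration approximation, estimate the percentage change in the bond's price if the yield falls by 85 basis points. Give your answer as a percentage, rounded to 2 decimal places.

Periodic yield y = 0.035. Modified duration first:
  t   CF        PV=CF/(1+0.035)^t    t·PV
  1       450.00       434.7826       434.7826
  2       450.00       420.0798       840.1596
  3       450.00       405.8742     1,217.6227
  4       450.00       392.1490     1,568.5960
  5       450.00       378.8879     1,894.4396
  6    10,450.00     8,501.0817    51,006.4904
  Σ                 10,532.8553    56,962.0909
P = 10,532.8553; D_Mac = 5.40804 half-year periods = 2.70402 yrs; D_mod = 2.70402/(1+0.035) = 2.61258 yrs.
ΔP/P ≈ -D_mod · Δy = -2.61258 × (-0.0085) = +0.022207 = +2.2207%.

+2.22%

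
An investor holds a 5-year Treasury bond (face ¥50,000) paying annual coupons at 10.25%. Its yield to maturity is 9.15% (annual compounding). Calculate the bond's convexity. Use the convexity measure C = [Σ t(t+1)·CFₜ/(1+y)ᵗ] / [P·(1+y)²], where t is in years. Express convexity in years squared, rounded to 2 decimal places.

With y = 0.0915:
  t   CF        PV=CF/(1+0.0915)^t    t·PV        t(t+1)·PV
  1     5,125.00     4,695.3733     4,695.3733       9,390.7467
  2     5,125.00     4,301.7621     8,603.5242      25,810.5726
  3     5,125.00     3,941.1471    11,823.4414      47,293.7657
  4     5,125.00     3,610.7624    14,443.0495      72,215.2477
  5    55,125.00    35,581.9629   177,909.8144   1,067,458.8863
  Σ                 52,131.0079   217,475.2029   1,222,169.2191
P = 52,131.0079.
Convexity = Σ t(t+1)·PV / [P·(1+y)²] = 1,222,169.2191 / (52,131.0079 × 1.191372) = 19.67831.

19.68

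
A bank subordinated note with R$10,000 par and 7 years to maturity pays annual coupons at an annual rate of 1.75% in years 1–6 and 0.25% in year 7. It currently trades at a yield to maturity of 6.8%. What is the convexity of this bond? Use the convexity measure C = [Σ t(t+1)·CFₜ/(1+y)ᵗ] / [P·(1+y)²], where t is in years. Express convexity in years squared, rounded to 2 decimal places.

45.11

With y = 0.068:
  t   CF        PV=CF/(1+0.068)^t    t·PV        t(t+1)·PV
  1       175.00       163.8577       163.8577         327.7154
  2       175.00       153.4248       306.8496         920.5488
  3       175.00       143.6562       430.9685       1,723.8741
  4       175.00       134.5095       538.0381       2,690.1905
  5       175.00       125.9452       629.7262       3,778.3574
  6       175.00       117.9263       707.5576       4,952.9030
  7    10,025.00     6,325.3653    44,277.5572     354,220.4573
  Σ                  7,164.6850    47,054.5549     368,614.0465
P = 7,164.6850.
Convexity = Σ t(t+1)·PV / [P·(1+y)²] = 368,614.0465 / (7,164.6850 × 1.140624) = 45.10579.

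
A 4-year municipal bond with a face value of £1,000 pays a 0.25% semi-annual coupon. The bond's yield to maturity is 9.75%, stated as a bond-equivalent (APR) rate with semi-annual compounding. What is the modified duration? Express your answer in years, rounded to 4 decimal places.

3.7931 years

Periodic yield y = 0.04875. First find Macaulay duration:
  t   CF        PV=CF/(1+0.04875)^t    t·PV
  1         1.25         1.1919         1.1919
  2         1.25         1.1365         2.2730
  3         1.25         1.0837         3.2510
  4         1.25         1.0333         4.1332
  5         1.25         0.9853         4.9263
  6         1.25         0.9395         5.6368
  7         1.25         0.8958         6.2705
  8     1,001.25       684.1743     5,473.3942
  Σ                    691.4401     5,501.0768
P = 691.4401; Macaulay duration = 5,501.0768 / 691.4401 = 7.95597 half-year periods = 3.97798 years.
Modified duration = D_Mac / (1 + y) = 3.97798 / 1.04875 = 3.79307 years.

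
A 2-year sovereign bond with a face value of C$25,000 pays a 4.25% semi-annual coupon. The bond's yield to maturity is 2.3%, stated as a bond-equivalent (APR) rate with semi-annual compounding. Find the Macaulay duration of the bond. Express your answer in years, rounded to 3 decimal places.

1.940 years

Periodic yield y = 0.0115. Discount each cash flow and weight by its period:
  t   CF        PV=CF/(1+0.0115)^t    t·PV
  1       531.25       525.2101       525.2101
  2       531.25       519.2388     1,038.4777
  3       531.25       513.3355     1,540.0064
  4    25,531.25    24,389.8163    97,559.2653
  Σ                 25,947.6007   100,662.9595
Price P = Σ PV = 25,947.6007.
Macaulay duration = Σ(t·PV) / P = 100,662.9595 / 25,947.6007 = 3.87947 half-year periods.
In years: 3.87947 / 2 = 1.93974 years.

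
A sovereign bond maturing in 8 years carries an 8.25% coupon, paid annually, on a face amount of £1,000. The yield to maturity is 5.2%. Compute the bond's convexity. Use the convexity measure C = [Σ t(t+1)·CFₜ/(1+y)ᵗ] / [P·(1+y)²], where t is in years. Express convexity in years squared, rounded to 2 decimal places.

47.22

With y = 0.052:
  t   CF        PV=CF/(1+0.052)^t    t·PV        t(t+1)·PV
  1        82.50        78.4221        78.4221         156.8441
  2        82.50        74.5457       149.0914         447.2741
  3        82.50        70.8609       212.5827         850.3309
  4        82.50        67.3583       269.4331       1,347.1656
  5        82.50        64.0288       320.1439       1,920.8635
  6        82.50        60.8639       365.1832       2,556.2822
  7        82.50        57.8554       404.9877       3,239.9014
  8     1,082.50       721.6091     5,772.8726      51,955.8534
  Σ                  1,195.5440     7,572.7166      62,474.5153
P = 1,195.5440.
Convexity = Σ t(t+1)·PV / [P·(1+y)²] = 62,474.5153 / (1,195.5440 × 1.106704) = 47.21781.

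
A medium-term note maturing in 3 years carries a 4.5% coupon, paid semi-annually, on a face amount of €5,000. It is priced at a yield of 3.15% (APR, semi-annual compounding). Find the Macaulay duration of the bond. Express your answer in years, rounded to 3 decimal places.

Periodic yield y = 0.01575. Discount each cash flow and weight by its period:
  t   CF        PV=CF/(1+0.01575)^t    t·PV
  1       112.50       110.7556       110.7556
  2       112.50       109.0382       218.0765
  3       112.50       107.3475       322.0426
  4       112.50       105.6830       422.7321
  5       112.50       104.0443       520.2216
  6     5,112.50     4,654.9212    27,929.5273
  Σ                  5,191.7899    29,523.3556
Price P = Σ PV = 5,191.7899.
Macaulay duration = Σ(t·PV) / P = 29,523.3556 / 5,191.7899 = 5.68655 half-year periods.
In years: 5.68655 / 2 = 2.84327 years.

2.843 years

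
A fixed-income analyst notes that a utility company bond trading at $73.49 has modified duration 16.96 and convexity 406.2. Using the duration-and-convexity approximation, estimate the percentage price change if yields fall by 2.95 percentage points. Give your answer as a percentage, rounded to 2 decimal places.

+67.71%

Duration effect: -D_mod·Δy = -16.96 × (-0.0295) = +0.500320
Convexity effect: ½·C·(Δy)² = 0.5 × 406.2 × (-0.0295)² = +0.176747775
ΔP/P ≈ +0.500320 + 0.176747775 = +0.677067775
= +67.7067775%.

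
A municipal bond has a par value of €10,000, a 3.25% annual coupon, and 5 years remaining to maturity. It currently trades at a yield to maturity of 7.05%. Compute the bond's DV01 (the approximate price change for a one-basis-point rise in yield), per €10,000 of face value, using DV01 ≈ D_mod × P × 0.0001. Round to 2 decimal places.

Periodic yield y = 0.0705.
  t   CF        PV=CF/(1+0.0705)^t    t·PV
  1       325.00       303.5965       303.5965
  2       325.00       283.6025       567.2050
  3       325.00       264.9252       794.7757
  4       325.00       247.4780       989.9122
  5    10,325.00     7,344.4064    36,722.0322
  Σ                  8,444.0086    39,377.5215
P = 8,444.0086; D_Mac = 4.66337 yrs; D_mod = 4.35625 yrs.
DV01 ≈ 4.35625 × 8,444.0086 × 0.0001 = 3.678423.

€3.68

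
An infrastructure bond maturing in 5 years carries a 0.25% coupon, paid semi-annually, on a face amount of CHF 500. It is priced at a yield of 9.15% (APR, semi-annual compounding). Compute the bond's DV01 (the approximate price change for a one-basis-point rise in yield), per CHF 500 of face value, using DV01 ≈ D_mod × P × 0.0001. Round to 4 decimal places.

CHF 0.1540

Periodic yield y = 0.04575.
  t   CF        PV=CF/(1+0.04575)^t    t·PV
  1        0.625         0.5977         0.5977
  2        0.625         0.5715         1.1430
  3        0.625         0.5465         1.6395
  4        0.625         0.5226         2.0904
  5        0.625         0.4997         2.4987
  6        0.625         0.4779         2.8672
  7        0.625         0.4570         3.1988
  8        0.625         0.4370         3.4958
  9        0.625         0.4179         3.7607
  10     500.625       320.0618     3,200.6177
  Σ                    324.5895     3,221.9095
P = 324.5895; D_Mac = 9.92611 half-year periods = 4.96305 yrs; D_mod = 4.74593 yrs.
DV01 ≈ 4.74593 × 324.5895 × 0.0001 = 0.154048.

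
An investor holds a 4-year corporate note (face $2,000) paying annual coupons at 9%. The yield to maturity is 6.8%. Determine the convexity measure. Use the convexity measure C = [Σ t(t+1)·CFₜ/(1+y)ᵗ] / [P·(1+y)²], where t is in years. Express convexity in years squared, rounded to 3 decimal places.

14.914

With y = 0.068:
  t   CF        PV=CF/(1+0.068)^t    t·PV        t(t+1)·PV
  1       180.00       168.5393       168.5393         337.0787
  2       180.00       157.8084       315.6167         946.8501
  3       180.00       147.7606       443.2819       1,773.1276
  4     2,180.00     1,675.6044     6,702.4175      33,512.0873
  Σ                  2,149.7127     7,629.8554      36,569.1437
P = 2,149.7127.
Convexity = Σ t(t+1)·PV / [P·(1+y)²] = 36,569.1437 / (2,149.7127 × 1.140624) = 14.91392.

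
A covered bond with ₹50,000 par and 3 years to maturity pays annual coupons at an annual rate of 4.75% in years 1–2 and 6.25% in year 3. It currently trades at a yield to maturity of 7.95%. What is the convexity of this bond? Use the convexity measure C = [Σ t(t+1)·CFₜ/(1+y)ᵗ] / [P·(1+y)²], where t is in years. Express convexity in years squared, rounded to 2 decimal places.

9.67

With y = 0.0795:
  t   CF        PV=CF/(1+0.0795)^t    t·PV        t(t+1)·PV
  1     2,375.00     2,200.0926     2,200.0926       4,400.1853
  2     2,375.00     2,038.0664     4,076.1327      12,228.3982
  3    53,125.00    42,230.9648   126,692.8943     506,771.5773
  Σ                 46,469.1238   132,969.1197     523,400.1607
P = 46,469.1238.
Convexity = Σ t(t+1)·PV / [P·(1+y)²] = 523,400.1607 / (46,469.1238 × 1.165320) = 9.66549.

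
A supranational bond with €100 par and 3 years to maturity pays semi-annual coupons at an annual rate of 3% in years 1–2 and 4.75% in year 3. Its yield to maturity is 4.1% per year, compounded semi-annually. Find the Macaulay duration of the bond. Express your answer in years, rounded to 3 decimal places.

2.887 years

Periodic yield y = 0.0205. Discount each cash flow and weight by its period:
  t   CF        PV=CF/(1+0.0205)^t    t·PV
  1        1.500         1.4699         1.4699
  2        1.500         1.4403         2.8807
  3        1.500         1.4114         4.2342
  4        1.500         1.3831         5.5322
  5        2.375         2.1458        10.7292
  6      102.375        90.6392       543.8349
  Σ                     98.4897       568.6812
Price P = Σ PV = 98.4897.
Macaulay duration = Σ(t·PV) / P = 568.6812 / 98.4897 = 5.77402 half-year periods.
In years: 5.77402 / 2 = 2.88701 years.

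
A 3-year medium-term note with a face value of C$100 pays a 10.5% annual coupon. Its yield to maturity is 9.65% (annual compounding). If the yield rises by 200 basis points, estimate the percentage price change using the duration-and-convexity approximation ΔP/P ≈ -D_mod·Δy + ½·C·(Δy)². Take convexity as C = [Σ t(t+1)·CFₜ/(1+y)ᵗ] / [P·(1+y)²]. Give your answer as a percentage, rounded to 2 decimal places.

With y = 0.0965:
  t   CF        PV=CF/(1+0.0965)^t    t·PV        t(t+1)·PV
  1        10.50         9.5759         9.5759          19.1518
  2        10.50         8.7332        17.4663          52.3990
  3       110.50        83.8178       251.4535       1,005.8139
  Σ                    102.1269       278.4957       1,077.3647
P = 102.1269; D_Mac = 2.72696 yrs; D_mod = 2.48697 yrs; C = 8.77415.
Duration effect: -2.48697 × (+0.02) = -0.049739
Convexity effect: 0.5 × 8.77415 × (0.02)² = +0.0017548
ΔP/P ≈ -0.049739 + 0.0017548 = -0.047984 = -4.7984%.

-4.80%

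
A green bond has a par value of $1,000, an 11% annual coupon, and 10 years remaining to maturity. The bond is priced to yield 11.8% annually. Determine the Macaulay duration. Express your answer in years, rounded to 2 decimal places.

Periodic yield y = 0.118. Discount each cash flow and weight by its year:
  t   CF        PV=CF/(1+0.118)^t    t·PV
  1       110.00        98.3900        98.3900
  2       110.00        88.0054       176.0107
  3       110.00        78.7168       236.1503
  4       110.00        70.4086       281.6342
  5       110.00        62.9772       314.8862
  6       110.00        56.3303       337.9816
  7       110.00        50.3849       352.6940
  8       110.00        45.0670       360.5357
  9       110.00        40.3103       362.7931
  10    1,110.00       363.8354     3,638.3539
  Σ                    954.4257     6,159.4298
Price P = Σ PV = 954.4257.
Macaulay duration = Σ(t·PV) / P = 6,159.4298 / 954.4257 = 6.45355 years.

6.45 years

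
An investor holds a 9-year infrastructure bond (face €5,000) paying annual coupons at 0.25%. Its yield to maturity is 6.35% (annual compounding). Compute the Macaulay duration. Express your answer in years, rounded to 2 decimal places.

Periodic yield y = 0.0635. Discount each cash flow and weight by its year:
  t   CF        PV=CF/(1+0.0635)^t    t·PV
  1        12.50        11.7536        11.7536
  2        12.50        11.0519        22.1037
  3        12.50        10.3920        31.1759
  4        12.50         9.7715        39.0859
  5        12.50         9.1880        45.9402
  6        12.50         8.6394        51.8366
  7        12.50         8.1236        56.8651
  8        12.50         7.6385        61.1083
  9     5,012.50     2,880.1621    25,921.4593
  Σ                  2,956.7206    26,241.3285
Price P = Σ PV = 2,956.7206.
Macaulay duration = Σ(t·PV) / P = 26,241.3285 / 2,956.7206 = 8.87515 years.

8.88 years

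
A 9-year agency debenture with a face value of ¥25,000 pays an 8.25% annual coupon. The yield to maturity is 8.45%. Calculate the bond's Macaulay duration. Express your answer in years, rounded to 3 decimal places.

Periodic yield y = 0.0845. Discount each cash flow and weight by its year:
  t   CF        PV=CF/(1+0.0845)^t    t·PV
  1     2,062.50     1,901.7981     1,901.7981
  2     2,062.50     1,753.6174     3,507.2348
  3     2,062.50     1,616.9824     4,850.9471
  4     2,062.50     1,490.9934     5,963.9737
  5     2,062.50     1,374.8211     6,874.1053
  6     2,062.50     1,267.7004     7,606.2023
  7     2,062.50     1,168.9261     8,182.4828
  8     2,062.50     1,077.8480     8,622.7837
  9    27,062.50    13,040.7301   117,366.5709
  Σ                 24,693.4169   164,876.0988
Price P = Σ PV = 24,693.4169.
Macaulay duration = Σ(t·PV) / P = 164,876.0988 / 24,693.4169 = 6.67693 years.

6.677 years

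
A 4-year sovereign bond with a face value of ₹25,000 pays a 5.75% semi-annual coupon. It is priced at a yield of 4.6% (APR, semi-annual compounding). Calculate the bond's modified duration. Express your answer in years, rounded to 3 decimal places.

3.557 years

Periodic yield y = 0.023. First find Macaulay duration:
  t   CF        PV=CF/(1+0.023)^t    t·PV
  1       718.75       702.5904       702.5904
  2       718.75       686.7942     1,373.5883
  3       718.75       671.3530     2,014.0591
  4       718.75       656.2591     2,625.0363
  5       718.75       641.5045     3,207.5224
  6       718.75       627.0816     3,762.4896
  7       718.75       612.9830     4,290.8809
  8    25,718.75    21,440.9877   171,527.9014
  Σ                 26,039.5534   189,504.0684
P = 26,039.5534; Macaulay duration = 189,504.0684 / 26,039.5534 = 7.27755 half-year periods = 3.63877 years.
Modified duration = D_Mac / (1 + y) = 3.63877 / 1.023 = 3.55696 years.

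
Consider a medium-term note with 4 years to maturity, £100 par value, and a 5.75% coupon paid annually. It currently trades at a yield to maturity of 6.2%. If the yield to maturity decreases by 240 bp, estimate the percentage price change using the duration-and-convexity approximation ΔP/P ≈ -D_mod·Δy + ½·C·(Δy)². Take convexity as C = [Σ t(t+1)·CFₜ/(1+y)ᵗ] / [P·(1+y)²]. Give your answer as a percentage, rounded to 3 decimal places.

With y = 0.062:
  t   CF        PV=CF/(1+0.062)^t    t·PV        t(t+1)·PV
  1         5.75         5.4143         5.4143          10.8286
  2         5.75         5.0982        10.1964          30.5893
  3         5.75         4.8006        14.4018          57.6070
  4       105.75        83.1347       332.5388       1,662.6939
  Σ                     98.4478       362.5513       1,761.7189
P = 98.4478; D_Mac = 3.68267 yrs; D_mod = 3.46768 yrs; C = 15.86651.
Duration effect: -3.46768 × (-0.024) = +0.083224
Convexity effect: 0.5 × 15.86651 × (-0.024)² = +0.0045696
ΔP/P ≈ +0.083224 + 0.0045696 = +0.087794 = +8.7794%.

+8.779%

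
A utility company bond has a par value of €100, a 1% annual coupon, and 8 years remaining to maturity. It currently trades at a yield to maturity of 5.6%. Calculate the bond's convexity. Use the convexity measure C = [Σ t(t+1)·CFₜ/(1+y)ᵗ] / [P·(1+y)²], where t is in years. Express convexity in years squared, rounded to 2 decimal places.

60.99

With y = 0.056:
  t   CF        PV=CF/(1+0.056)^t    t·PV        t(t+1)·PV
  1         1.00         0.9470         0.9470           1.8939
  2         1.00         0.8968         1.7935           5.3805
  3         1.00         0.8492         2.5476          10.1904
  4         1.00         0.8042         3.2167          16.0833
  5         1.00         0.7615         3.8076          22.8456
  6         1.00         0.7211         4.3268          30.2877
  7         1.00         0.6829         4.7803          38.2420
  8       101.00        65.3146       522.5165       4,702.6486
  Σ                     70.9772       543.9359       4,827.5719
P = 70.9772.
Convexity = Σ t(t+1)·PV / [P·(1+y)²] = 4,827.5719 / (70.9772 × 1.115136) = 60.99330.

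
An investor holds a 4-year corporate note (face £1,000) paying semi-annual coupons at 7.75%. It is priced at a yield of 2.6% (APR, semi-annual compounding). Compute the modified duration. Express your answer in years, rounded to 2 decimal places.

3.52 years

Periodic yield y = 0.013. First find Macaulay duration:
  t   CF        PV=CF/(1+0.013)^t    t·PV
  1        38.75        38.2527        38.2527
  2        38.75        37.7618        75.5236
  3        38.75        37.2772       111.8316
  4        38.75        36.7988       147.1953
  5        38.75        36.3266       181.6329
  6        38.75        35.8604       215.1624
  7        38.75        35.4002       247.8013
  8     1,038.75       936.7754     7,494.2031
  Σ                  1,194.4531     8,511.6030
P = 1,194.4531; Macaulay duration = 8,511.6030 / 1,194.4531 = 7.12594 half-year periods = 3.56297 years.
Modified duration = D_Mac / (1 + y) = 3.56297 / 1.013 = 3.51725 years.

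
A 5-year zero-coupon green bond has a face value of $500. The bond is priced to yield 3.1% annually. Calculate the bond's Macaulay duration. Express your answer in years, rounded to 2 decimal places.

A zero-coupon bond has a single cash flow at maturity, so its Macaulay duration equals its maturity: 5 years.

5.00 years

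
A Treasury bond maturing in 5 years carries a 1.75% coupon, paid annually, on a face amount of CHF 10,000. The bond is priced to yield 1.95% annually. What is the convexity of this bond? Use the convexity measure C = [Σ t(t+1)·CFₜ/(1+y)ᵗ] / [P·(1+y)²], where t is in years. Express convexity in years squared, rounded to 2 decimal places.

With y = 0.0195:
  t   CF        PV=CF/(1+0.0195)^t    t·PV        t(t+1)·PV
  1       175.00       171.6528       171.6528         343.3055
  2       175.00       168.3696       336.7391       1,010.2174
  3       175.00       165.1492       495.4475       1,981.7899
  4       175.00       161.9903       647.9614       3,239.8069
  5    10,175.00     9,238.4320    46,192.1601     277,152.9605
  Σ                  9,905.5939    47,843.9608     283,728.0802
P = 9,905.5939.
Convexity = Σ t(t+1)·PV / [P·(1+y)²] = 283,728.0802 / (9,905.5939 × 1.039380) = 27.55798.

27.56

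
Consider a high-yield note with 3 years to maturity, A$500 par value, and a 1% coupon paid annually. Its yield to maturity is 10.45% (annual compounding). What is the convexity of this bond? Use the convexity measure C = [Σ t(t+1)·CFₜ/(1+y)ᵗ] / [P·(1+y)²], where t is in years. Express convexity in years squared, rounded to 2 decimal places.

9.69

With y = 0.1045:
  t   CF        PV=CF/(1+0.1045)^t    t·PV        t(t+1)·PV
  1         5.00         4.5269         4.5269           9.0539
  2         5.00         4.0986         8.1973          24.5918
  3       505.00       374.7954     1,124.3861       4,497.5444
  Σ                    383.4209     1,137.1103       4,531.1901
P = 383.4209.
Convexity = Σ t(t+1)·PV / [P·(1+y)²] = 4,531.1901 / (383.4209 × 1.219920) = 9.68735.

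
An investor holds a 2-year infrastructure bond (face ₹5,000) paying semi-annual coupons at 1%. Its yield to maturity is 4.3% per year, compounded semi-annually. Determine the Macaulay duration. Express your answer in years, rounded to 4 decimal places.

1.9846 years

Periodic yield y = 0.0215. Discount each cash flow and weight by its period:
  t   CF        PV=CF/(1+0.0215)^t    t·PV
  1        25.00        24.4738        24.4738
  2        25.00        23.9587        47.9174
  3        25.00        23.4544        70.3633
  4     5,025.00     4,615.1156    18,460.4623
  Σ                  4,687.0025    18,603.2168
Price P = Σ PV = 4,687.0025.
Macaulay duration = Σ(t·PV) / P = 18,603.2168 / 4,687.0025 = 3.96911 half-year periods.
In years: 3.96911 / 2 = 1.98455 years.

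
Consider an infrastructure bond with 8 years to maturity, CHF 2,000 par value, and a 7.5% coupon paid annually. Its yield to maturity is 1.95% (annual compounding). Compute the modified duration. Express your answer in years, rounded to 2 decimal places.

6.47 years

Periodic yield y = 0.0195. First find Macaulay duration:
  t   CF        PV=CF/(1+0.0195)^t    t·PV
  1       150.00       147.1309       147.1309
  2       150.00       144.3168       288.6335
  3       150.00       141.5564       424.6693
  4       150.00       138.8489       555.3955
  5       150.00       136.1931       680.9655
  6       150.00       133.5881       801.5288
  7       150.00       131.0330       917.2309
  8     2,150.00     1,842.2163    14,737.7303
  Σ                  2,814.8835    18,553.2848
P = 2,814.8835; Macaulay duration = 18,553.2848 / 2,814.8835 = 6.59114 years.
Modified duration = D_Mac / (1 + y) = 6.59114 / 1.0195 = 6.46507 years.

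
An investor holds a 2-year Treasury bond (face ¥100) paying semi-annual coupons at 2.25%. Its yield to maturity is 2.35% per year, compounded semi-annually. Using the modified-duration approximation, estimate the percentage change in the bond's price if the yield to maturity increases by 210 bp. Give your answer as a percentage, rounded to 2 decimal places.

Periodic yield y = 0.01175. Modified duration first:
  t   CF        PV=CF/(1+0.01175)^t    t·PV
  1        1.125         1.1119         1.1119
  2        1.125         1.0990         2.1980
  3        1.125         1.0863         3.2588
  4      101.125        96.5085       386.0341
  Σ                     99.8057       392.6029
P = 99.8057; D_Mac = 3.93367 half-year periods = 1.96684 yrs; D_mod = 1.96684/(1+0.01175) = 1.94399 yrs.
ΔP/P ≈ -D_mod · Δy = -1.94399 × (+0.021) = -0.040824 = -4.0824%.

-4.08%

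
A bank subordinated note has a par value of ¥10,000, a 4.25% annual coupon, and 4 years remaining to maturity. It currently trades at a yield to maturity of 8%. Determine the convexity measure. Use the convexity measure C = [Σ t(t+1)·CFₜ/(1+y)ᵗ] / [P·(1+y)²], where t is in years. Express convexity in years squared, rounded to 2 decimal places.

With y = 0.08:
  t   CF        PV=CF/(1+0.08)^t    t·PV        t(t+1)·PV
  1       425.00       393.5185       393.5185         787.0370
  2       425.00       364.3690       728.7380       2,186.2140
  3       425.00       337.3787     1,012.1361       4,048.5444
  4    10,425.00     7,662.6862    30,650.7449     153,253.7243
  Σ                  8,757.9524    32,785.1375     160,275.5198
P = 8,757.9524.
Convexity = Σ t(t+1)·PV / [P·(1+y)²] = 160,275.5198 / (8,757.9524 × 1.166400) = 15.68979.

15.69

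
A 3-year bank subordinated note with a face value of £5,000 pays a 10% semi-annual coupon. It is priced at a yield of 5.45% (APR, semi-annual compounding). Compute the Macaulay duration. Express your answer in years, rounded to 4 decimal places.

Periodic yield y = 0.02725. Discount each cash flow and weight by its period:
  t   CF        PV=CF/(1+0.02725)^t    t·PV
  1       250.00       243.3682       243.3682
  2       250.00       236.9124       473.8247
  3       250.00       230.6277       691.8832
  4       250.00       224.5099       898.0394
  5       250.00       218.5543     1,092.7713
  6     5,250.00     4,467.8893    26,807.3358
  Σ                  5,621.8617    30,207.2226
Price P = Σ PV = 5,621.8617.
Macaulay duration = Σ(t·PV) / P = 30,207.2226 / 5,621.8617 = 5.37317 half-year periods.
In years: 5.37317 / 2 = 2.68659 years.

2.6866 years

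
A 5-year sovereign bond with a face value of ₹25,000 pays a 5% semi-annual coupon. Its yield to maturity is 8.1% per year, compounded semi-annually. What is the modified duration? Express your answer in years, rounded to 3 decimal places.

4.269 years

Periodic yield y = 0.0405. First find Macaulay duration:
  t   CF        PV=CF/(1+0.0405)^t    t·PV
  1       625.00       600.6728       600.6728
  2       625.00       577.2924     1,154.5848
  3       625.00       554.8221     1,664.4663
  4       625.00       533.2264     2,132.9058
  5       625.00       512.4714     2,562.3568
  6       625.00       492.5241     2,955.1448
  7       625.00       473.3533     3,313.4732
  8       625.00       454.9287     3,639.4296
  9       625.00       437.2212     3,934.9912
  10   25,625.00    17,228.3239   172,283.2392
  Σ                 21,864.8364   194,241.2645
P = 21,864.8364; Macaulay duration = 194,241.2645 / 21,864.8364 = 8.88373 half-year periods = 4.44186 years.
Modified duration = D_Mac / (1 + y) = 4.44186 / 1.0405 = 4.26897 years.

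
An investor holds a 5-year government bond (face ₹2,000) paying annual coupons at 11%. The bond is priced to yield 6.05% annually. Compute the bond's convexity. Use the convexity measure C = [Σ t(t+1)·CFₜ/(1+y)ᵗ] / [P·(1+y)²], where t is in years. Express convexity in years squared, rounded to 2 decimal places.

With y = 0.0605:
  t   CF        PV=CF/(1+0.0605)^t    t·PV        t(t+1)·PV
  1       220.00       207.4493       207.4493         414.8986
  2       220.00       195.6146       391.2293       1,173.6878
  3       220.00       184.4551       553.3653       2,213.4612
  4       220.00       173.9322       695.7288       3,478.6440
  5     2,220.00     1,655.0061     8,275.0307      49,650.1843
  Σ                  2,416.4574    10,122.8034      56,930.8759
P = 2,416.4574.
Convexity = Σ t(t+1)·PV / [P·(1+y)²] = 56,930.8759 / (2,416.4574 × 1.124660) = 20.94823.

20.95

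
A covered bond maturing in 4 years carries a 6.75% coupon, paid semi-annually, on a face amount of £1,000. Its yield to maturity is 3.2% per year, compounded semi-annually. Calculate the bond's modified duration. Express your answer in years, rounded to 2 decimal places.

3.55 years

Periodic yield y = 0.016. First find Macaulay duration:
  t   CF        PV=CF/(1+0.016)^t    t·PV
  1        33.75        33.2185        33.2185
  2        33.75        32.6954        65.3908
  3        33.75        32.1805        96.5415
  4        33.75        31.6737       126.6948
  5        33.75        31.1749       155.8746
  6        33.75        30.6840       184.1038
  7        33.75        30.2008       211.4053
  8     1,033.75       910.4705     7,283.7637
  Σ                  1,132.2982     8,156.9929
P = 1,132.2982; Macaulay duration = 8,156.9929 / 1,132.2982 = 7.20393 half-year periods = 3.60196 years.
Modified duration = D_Mac / (1 + y) = 3.60196 / 1.016 = 3.54524 years.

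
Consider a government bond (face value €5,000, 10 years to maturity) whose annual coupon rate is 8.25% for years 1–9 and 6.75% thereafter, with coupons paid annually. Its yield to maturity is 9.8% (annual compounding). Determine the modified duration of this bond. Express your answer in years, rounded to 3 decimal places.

6.380 years

Periodic yield y = 0.098. First find Macaulay duration:
  t   CF        PV=CF/(1+0.098)^t    t·PV
  1       412.50       375.6831       375.6831
  2       412.50       342.1521       684.3043
  3       412.50       311.6140       934.8419
  4       412.50       283.8014     1,135.2058
  5       412.50       258.4713     1,292.3563
  6       412.50       235.4019     1,412.4112
  7       412.50       214.3915     1,500.7405
  8       412.50       195.2564     1,562.0510
  9       412.50       177.8291     1,600.4621
  10    5,337.50     2,095.6294    20,956.2942
  Σ                  4,490.2302    31,454.3505
P = 4,490.2302; Macaulay duration = 31,454.3505 / 4,490.2302 = 7.00506 years.
Modified duration = D_Mac / (1 + y) = 7.00506 / 1.098 = 6.37984 years.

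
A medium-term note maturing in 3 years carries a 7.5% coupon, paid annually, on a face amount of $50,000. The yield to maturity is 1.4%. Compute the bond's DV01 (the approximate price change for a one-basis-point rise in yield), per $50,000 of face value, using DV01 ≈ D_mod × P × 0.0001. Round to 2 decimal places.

$16.34

Periodic yield y = 0.014.
  t   CF        PV=CF/(1+0.014)^t    t·PV
  1     3,750.00     3,698.2249     3,698.2249
  2     3,750.00     3,647.1645     7,294.3291
  3    53,750.00    51,554.2655   154,662.7964
  Σ                 58,899.6549   165,655.3504
P = 58,899.6549; D_Mac = 2.81250 yrs; D_mod = 2.77367 yrs.
DV01 ≈ 2.77367 × 58,899.6549 × 0.0001 = 16.336820.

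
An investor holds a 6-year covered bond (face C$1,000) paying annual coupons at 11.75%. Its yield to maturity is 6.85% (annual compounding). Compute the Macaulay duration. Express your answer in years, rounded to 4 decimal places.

4.7728 years

Periodic yield y = 0.0685. Discount each cash flow and weight by its year:
  t   CF        PV=CF/(1+0.0685)^t    t·PV
  1       117.50       109.9672       109.9672
  2       117.50       102.9174       205.8348
  3       117.50        96.3195       288.9585
  4       117.50        90.1446       360.5784
  5       117.50        84.3656       421.8278
  6     1,117.50       750.9316     4,505.5895
  Σ                  1,234.6459     5,892.7564
Price P = Σ PV = 1,234.6459.
Macaulay duration = Σ(t·PV) / P = 5,892.7564 / 1,234.6459 = 4.77283 years.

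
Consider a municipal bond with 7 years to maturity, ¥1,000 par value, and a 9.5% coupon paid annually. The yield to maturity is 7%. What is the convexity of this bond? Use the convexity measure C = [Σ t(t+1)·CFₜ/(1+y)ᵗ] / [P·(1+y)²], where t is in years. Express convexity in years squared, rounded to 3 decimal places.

With y = 0.07:
  t   CF        PV=CF/(1+0.07)^t    t·PV        t(t+1)·PV
  1        95.00        88.7850        88.7850         177.5701
  2        95.00        82.9767       165.9534         497.8601
  3        95.00        77.5483       232.6449         930.5796
  4        95.00        72.4750       289.9002       1,449.5009
  5        95.00        67.7337       338.6684       2,032.0106
  6        95.00        63.3025       379.8151       2,658.7055
  7     1,095.00       681.9110     4,773.3768      38,187.0142
  Σ                  1,134.7322     6,269.1438      45,933.2409
P = 1,134.7322.
Convexity = Σ t(t+1)·PV / [P·(1+y)²] = 45,933.2409 / (1,134.7322 × 1.144900) = 35.35625.

35.356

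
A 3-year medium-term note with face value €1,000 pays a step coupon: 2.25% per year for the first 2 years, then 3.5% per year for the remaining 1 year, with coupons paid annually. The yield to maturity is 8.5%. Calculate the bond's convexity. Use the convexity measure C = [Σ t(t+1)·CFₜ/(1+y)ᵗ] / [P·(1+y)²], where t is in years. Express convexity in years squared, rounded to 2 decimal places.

With y = 0.085:
  t   CF        PV=CF/(1+0.085)^t    t·PV        t(t+1)·PV
  1        22.50        20.7373        20.7373          41.4747
  2        22.50        19.1127        38.2255         114.6765
  3     1,035.00       810.3099     2,430.9296       9,723.7186
  Σ                    850.1600     2,489.8925       9,879.8697
P = 850.1600.
Convexity = Σ t(t+1)·PV / [P·(1+y)²] = 9,879.8697 / (850.1600 × 1.177225) = 9.87168.

9.87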